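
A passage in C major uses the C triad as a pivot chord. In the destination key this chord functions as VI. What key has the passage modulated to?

E minor

The numeral VI denotes a major triad on scale degree 6. With C on degree 6, the tonic of the new key is E.
Degree 6 carries a major triad in minor keys, so the destination is E minor.
Check: the diatonic triads of E minor (natural minor) are Em (i), F#dim (ii°), G (III), Am (iv), Bm (v), C (VI), D (VII) — C is indeed VI.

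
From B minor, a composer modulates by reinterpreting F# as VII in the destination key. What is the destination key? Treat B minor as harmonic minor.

The numeral VII denotes a major triad on scale degree 7. With F# on degree 7, the tonic of the new key is G#.
Degree 7 carries a major triad in natural-minor keys, so the destination is G# minor.
Check: the diatonic triads of G# minor (natural minor) are G#m (i), A#dim (ii°), B (III), C#m (iv), D#m (v), E (VI), F# (VII) — F# is indeed VII.

G# minor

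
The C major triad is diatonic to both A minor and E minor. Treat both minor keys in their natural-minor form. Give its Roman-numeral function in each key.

The scale of A minor (natural minor) is A B C D E F G; C is degree 3, and the triad built there (C-E-G) is major, so it is III.
The scale of E minor (natural minor) is E F♯ G A B C D; C is degree 6, and the triad built there (C-E-G) is major, so it is VI.

III in A minor; VI in E minor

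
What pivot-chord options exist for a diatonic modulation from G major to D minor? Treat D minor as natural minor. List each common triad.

Am, C

Triads in G major: G (I), Am (ii), Bm (iii), C (IV), D (V), Em (vi), F#dim (vii°).
Triads in D minor (natural minor): Dm (i), Edim (ii°), F (III), Gm (iv), Am (v), Bb (VI), C (VII).
Shared triads with their functions: Am (ii in G major, v in D minor); C (IV in G major, VII in D minor).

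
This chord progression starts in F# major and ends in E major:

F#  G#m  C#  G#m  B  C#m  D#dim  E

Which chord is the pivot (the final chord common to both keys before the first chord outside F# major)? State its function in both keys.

Chords diatonic to F# major: F#, G#m, A#m, B, C#, D#m, E#dim.
Reading the progression, the first chord not in that set is C#m, so the modulation leaves F# major there.
The chord immediately before C#m is B, which is diatonic to both keys: IV in F# major and V in E major.

B — IV in F# major, V in E major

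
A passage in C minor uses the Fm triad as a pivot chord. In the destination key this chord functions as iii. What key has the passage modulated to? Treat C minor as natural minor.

Db major

The numeral iii denotes a minor triad on scale degree 3. With F on degree 3, the tonic of the new key is Db.
Degree 3 carries a minor triad in major keys, so the destination is Db major.
Check: the diatonic triads of Db major are Db (I), Ebm (ii), Fm (iii), Gb (IV), Ab (V), Bbm (vi), Cdim (vii°) — Fm is indeed iii.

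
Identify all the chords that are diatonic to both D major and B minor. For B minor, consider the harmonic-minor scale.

Triads in D major: D (I), Em (ii), F#m (iii), G (IV), A (V), Bm (vi), C#dim (vii°).
Triads in B minor (harmonic minor): Bm (i), C#dim (ii°), Daug (III+), Em (iv), F# (V), G (VI), A#dim (vii°).
Shared triads with their functions: Em (ii in D major, iv in B minor); G (IV in D major, VI in B minor); Bm (vi in D major, i in B minor); C#dim (vii° in D major, ii° in B minor).

Em, G, Bm, C#dim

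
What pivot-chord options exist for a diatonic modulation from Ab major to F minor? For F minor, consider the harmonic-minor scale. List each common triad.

Triads in Ab major: Ab (I), Bbm (ii), Cm (iii), Db (IV), Eb (V), Fm (vi), Gdim (vii°).
Triads in F minor (harmonic minor): Fm (i), Gdim (ii°), Abaug (III+), Bbm (iv), C (V), Db (VI), Edim (vii°).
Shared triads with their functions: Bbm (ii in Ab major, iv in F minor); Db (IV in Ab major, VI in F minor); Fm (vi in Ab major, i in F minor); Gdim (vii° in Ab major, ii° in F minor).

Bbm, Db, Fm, Gdim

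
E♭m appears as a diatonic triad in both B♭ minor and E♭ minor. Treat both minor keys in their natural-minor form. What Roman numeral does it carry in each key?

The scale of B♭ minor (natural minor) is B♭ C D♭ E♭ F G♭ A♭; E♭ is degree 4, and the triad built there (E♭-G♭-B♭) is minor, so it is iv.
The scale of E♭ minor (natural minor) is E♭ F G♭ A♭ B♭ C♭ D♭; E♭ is degree 1, and the triad built there (E♭-G♭-B♭) is minor, so it is i.

iv in B♭ minor; i in E♭ minor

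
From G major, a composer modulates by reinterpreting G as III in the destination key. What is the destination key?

The numeral III denotes a major triad on scale degree 3. With G on degree 3, the tonic of the new key is E.
Degree 3 carries a major triad in natural-minor keys, so the destination is E minor.
Check: the diatonic triads of E minor (natural minor) are Em (i), F♯dim (ii°), G (III), Am (iv), Bm (v), C (VI), D (VII) — G is indeed III.

E minor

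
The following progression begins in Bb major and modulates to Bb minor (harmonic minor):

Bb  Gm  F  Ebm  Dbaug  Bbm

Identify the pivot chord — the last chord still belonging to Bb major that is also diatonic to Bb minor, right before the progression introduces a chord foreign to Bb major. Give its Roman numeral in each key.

F — V in Bb major, V in Bb minor

Chords diatonic to Bb major: Bb, Cm, Dm, Eb, F, Gm, Adim.
Reading the progression, the first chord not in that set is Ebm, so the modulation leaves Bb major there.
The chord immediately before Ebm is F, which is diatonic to both keys: V in Bb major and V in Bb minor.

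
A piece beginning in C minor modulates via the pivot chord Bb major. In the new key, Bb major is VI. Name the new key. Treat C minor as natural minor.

D minor

The numeral VI denotes a major triad on scale degree 6. With Bb on degree 6, the tonic of the new key is D.
Degree 6 carries a major triad in minor keys, so the destination is D minor.
Check: the diatonic triads of D minor (natural minor) are Dm (i), Edim (ii°), F (III), Gm (iv), Am (v), Bb (VI), C (VII) — Bb major is indeed VI.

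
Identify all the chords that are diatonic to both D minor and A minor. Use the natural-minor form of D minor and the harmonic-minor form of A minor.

Dm, F, Am

Triads in D minor (natural minor): D minor (i), E diminished (ii°), F major (III), G minor (iv), A minor (v), Bb major (VI), C major (VII).
Triads in A minor (harmonic minor): A minor (i), B diminished (ii°), C augmented (III+), D minor (iv), E major (V), F major (VI), G# diminished (vii°).
Shared triads with their functions: D minor (i in D minor, iv in A minor); F major (III in D minor, VI in A minor); A minor (v in D minor, i in A minor).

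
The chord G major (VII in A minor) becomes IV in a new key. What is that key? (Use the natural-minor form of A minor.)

The numeral IV denotes a major triad on scale degree 4. With G on degree 4, the tonic of the new key is D.
Degree 4 carries a major triad in major keys, so the destination is D major.
Check: the diatonic triads of D major are D (I), Em (ii), F#m (iii), G (IV), A (V), Bm (vi), C#dim (vii°) — G major is indeed IV.

D major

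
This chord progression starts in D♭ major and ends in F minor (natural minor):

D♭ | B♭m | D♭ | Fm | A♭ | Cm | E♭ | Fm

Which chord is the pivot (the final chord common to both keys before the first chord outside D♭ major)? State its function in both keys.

A♭ — V in D♭ major, III in F minor

Chords diatonic to D♭ major: D♭, E♭m, Fm, G♭, A♭, B♭m, Cdim.
Reading the progression, the first chord not in that set is Cm, so the modulation leaves D♭ major there.
The chord immediately before Cm is A♭, which is diatonic to both keys: V in D♭ major and III in F minor.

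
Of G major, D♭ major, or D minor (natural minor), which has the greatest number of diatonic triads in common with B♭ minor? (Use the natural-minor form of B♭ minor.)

D♭ major

Triads of B♭ minor (natural minor): B♭ minor (i), C diminished (ii°), D♭ major (III), E♭ minor (iv), F minor (v), G♭ major (VI), A♭ major (VII).
G major shares 0: none.
D♭ major shares 7: B♭m, Cdim, D♭, E♭m, Fm, G♭, A♭.
D minor (natural minor) shares 0: none.
The most common triads (7) are shared with D♭ major.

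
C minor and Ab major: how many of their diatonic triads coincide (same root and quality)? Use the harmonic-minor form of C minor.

Diatonic triads of C minor (harmonic minor): C minor (i), D diminished (ii°), Eb augmented (III+), F minor (iv), G major (V), Ab major (VI), B diminished (vii°).
Diatonic triads of Ab major: Ab major (I), Bb minor (ii), C minor (iii), Db major (IV), Eb major (V), F minor (vi), G diminished (vii°).
Matching root and quality in both lists: C minor, F minor, Ab major.
That gives 3 common triads.

3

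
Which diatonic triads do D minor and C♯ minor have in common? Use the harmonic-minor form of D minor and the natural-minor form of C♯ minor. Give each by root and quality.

Triads in D minor (harmonic minor): Dm (i), Edim (ii°), Faug (III+), Gm (iv), A (V), B♭ (VI), C♯dim (vii°).
Triads in C♯ minor (natural minor): C♯m (i), D♯dim (ii°), E (III), F♯m (iv), G♯m (v), A (VI), B (VII).
Shared triads with their functions: A (V in D minor, VI in C♯ minor).

A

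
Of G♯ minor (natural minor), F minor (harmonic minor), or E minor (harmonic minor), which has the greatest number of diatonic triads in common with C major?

E minor

Triads of C major: C (I), Dm (ii), Em (iii), F (IV), G (V), Am (vi), Bdim (vii°).
G♯ minor (natural minor) shares 0: none.
F minor (harmonic minor) shares 1: C.
E minor (harmonic minor) shares 3: C, Em, Am.
The most common triads (3) are shared with E minor.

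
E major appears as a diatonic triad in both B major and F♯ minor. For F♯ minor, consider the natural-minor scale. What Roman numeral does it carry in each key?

IV in B major; VII in F♯ minor

The scale of B major is B C♯ D♯ E F♯ G♯ A♯; E is degree 4, and the triad built there (E-G♯-B) is major, so it is IV.
The scale of F♯ minor (natural minor) is F♯ G♯ A B C♯ D E; E is degree 7, and the triad built there (E-G♯-B) is major, so it is VII.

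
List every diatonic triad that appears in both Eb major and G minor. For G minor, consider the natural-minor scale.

Triads in Eb major: Eb major (I), F minor (ii), G minor (iii), Ab major (IV), Bb major (V), C minor (vi), D diminished (vii°).
Triads in G minor (natural minor): G minor (i), A diminished (ii°), Bb major (III), C minor (iv), D minor (v), Eb major (VI), F major (VII).
Shared triads with their functions: Eb major (I in Eb major, VI in G minor); G minor (iii in Eb major, i in G minor); Bb major (V in Eb major, III in G minor); C minor (vi in Eb major, iv in G minor).

Eb, Gm, Bb, Cm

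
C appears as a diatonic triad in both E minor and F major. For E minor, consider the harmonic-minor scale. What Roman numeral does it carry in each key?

VI in E minor; V in F major

The scale of E minor (harmonic minor) is E F# G A B C D#; C is degree 6, and the triad built there (C-E-G) is major, so it is VI.
The scale of F major is F G A Bb C D E; C is degree 5, and the triad built there (C-E-G) is major, so it is V.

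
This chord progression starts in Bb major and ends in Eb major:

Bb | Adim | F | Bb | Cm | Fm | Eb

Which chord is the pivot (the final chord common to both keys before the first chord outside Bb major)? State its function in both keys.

Chords diatonic to Bb major: Bb, Cm, Dm, Eb, F, Gm, Adim.
Reading the progression, the first chord not in that set is Fm, so the modulation leaves Bb major there.
The chord immediately before Fm is Cm, which is diatonic to both keys: ii in Bb major and vi in Eb major.

Cm — ii in Bb major, vi in Eb major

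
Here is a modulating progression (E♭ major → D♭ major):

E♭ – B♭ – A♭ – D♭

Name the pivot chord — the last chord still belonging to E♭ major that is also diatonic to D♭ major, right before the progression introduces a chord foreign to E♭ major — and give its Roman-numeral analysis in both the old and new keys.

Chords diatonic to E♭ major: E♭, Fm, Gm, A♭, B♭, Cm, Ddim.
Reading the progression, the first chord not in that set is D♭, so the modulation leaves E♭ major there.
The chord immediately before D♭ is A♭, which is diatonic to both keys: IV in E♭ major and V in D♭ major.

A♭ — IV in E♭ major, V in D♭ major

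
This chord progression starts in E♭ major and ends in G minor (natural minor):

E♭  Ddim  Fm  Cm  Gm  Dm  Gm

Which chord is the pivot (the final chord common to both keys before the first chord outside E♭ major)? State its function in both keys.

Chords diatonic to E♭ major: E♭, Fm, Gm, A♭, B♭, Cm, Ddim.
Reading the progression, the first chord not in that set is Dm, so the modulation leaves E♭ major there.
The chord immediately before Dm is Gm, which is diatonic to both keys: iii in E♭ major and i in G minor.

Gm — iii in E♭ major, i in G minor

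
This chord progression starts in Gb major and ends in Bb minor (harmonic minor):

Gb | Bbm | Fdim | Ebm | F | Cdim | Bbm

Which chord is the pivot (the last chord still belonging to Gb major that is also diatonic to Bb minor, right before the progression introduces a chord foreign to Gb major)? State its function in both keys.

Chords diatonic to Gb major: Gb, Abm, Bbm, Cb, Db, Ebm, Fdim.
Reading the progression, the first chord not in that set is F, so the modulation leaves Gb major there.
The chord immediately before F is Ebm, which is diatonic to both keys: vi in Gb major and iv in Bb minor.

Ebm — vi in Gb major, iv in Bb minor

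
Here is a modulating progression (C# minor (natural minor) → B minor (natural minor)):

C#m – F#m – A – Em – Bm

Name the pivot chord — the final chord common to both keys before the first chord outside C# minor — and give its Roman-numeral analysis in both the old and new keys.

Chords diatonic to C# minor: C#m, D#dim, E, F#m, G#m, A, B.
Reading the progression, the first chord not in that set is Em, so the modulation leaves C# minor there.
The chord immediately before Em is A, which is diatonic to both keys: VI in C# minor and VII in B minor.

A — VI in C# minor, VII in B minor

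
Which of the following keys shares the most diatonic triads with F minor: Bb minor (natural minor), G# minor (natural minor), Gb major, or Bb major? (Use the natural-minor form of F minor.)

Triads of F minor (natural minor): Fm (i), Gdim (ii°), Ab (III), Bbm (iv), Cm (v), Db (VI), Eb (VII).
Bb minor (natural minor) shares 4: Fm, Ab, Bbm, Db.
G# minor (natural minor) shares 0: none.
Gb major shares 2: Bbm, Db.
Bb major shares 2: Cm, Eb.
The most common triads (4) are shared with Bb minor.

Bb minor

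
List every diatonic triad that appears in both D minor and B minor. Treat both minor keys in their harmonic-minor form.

Triads in D minor (harmonic minor): Dm (i), Edim (ii°), Faug (III+), Gm (iv), A (V), Bb (VI), C#dim (vii°).
Triads in B minor (harmonic minor): Bm (i), C#dim (ii°), Daug (III+), Em (iv), F# (V), G (VI), A#dim (vii°).
Shared triads with their functions: C#dim (vii° in D minor, ii° in B minor).

C#dim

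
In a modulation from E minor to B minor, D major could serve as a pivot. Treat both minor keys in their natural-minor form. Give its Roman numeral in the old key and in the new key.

The scale of E minor (natural minor) is E F# G A B C D; D is degree 7, and the triad built there (D-F#-A) is major, so it is VII.
The scale of B minor (natural minor) is B C# D E F# G A; D is degree 3, and the triad built there (D-F#-A) is major, so it is III.

VII in E minor; III in B minor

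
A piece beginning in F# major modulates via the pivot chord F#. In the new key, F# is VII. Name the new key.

The numeral VII denotes a major triad on scale degree 7. With F# on degree 7, the tonic of the new key is G#.
Degree 7 carries a major triad in natural-minor keys, so the destination is G# minor.
Check: the diatonic triads of G# minor (natural minor) are G#m (i), A#dim (ii°), B (III), C#m (iv), D#m (v), E (VI), F# (VII) — F# is indeed VII.

G# minor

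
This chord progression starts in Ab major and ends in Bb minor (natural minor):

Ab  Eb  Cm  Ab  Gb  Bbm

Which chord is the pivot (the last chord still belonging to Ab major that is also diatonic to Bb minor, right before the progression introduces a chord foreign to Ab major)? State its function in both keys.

Chords diatonic to Ab major: Ab, Bbm, Cm, Db, Eb, Fm, Gdim.
Reading the progression, the first chord not in that set is Gb, so the modulation leaves Ab major there.
The chord immediately before Gb is Ab, which is diatonic to both keys: I in Ab major and VII in Bb minor.

Ab — I in Ab major, VII in Bb minor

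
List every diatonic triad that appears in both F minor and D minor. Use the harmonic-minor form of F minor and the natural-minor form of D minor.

Triads in F minor (harmonic minor): Fm (i), Gdim (ii°), Abaug (III+), Bbm (iv), C (V), Db (VI), Edim (vii°).
Triads in D minor (natural minor): Dm (i), Edim (ii°), F (III), Gm (iv), Am (v), Bb (VI), C (VII).
Shared triads with their functions: C (V in F minor, VII in D minor); Edim (vii° in F minor, ii° in D minor).

C, Edim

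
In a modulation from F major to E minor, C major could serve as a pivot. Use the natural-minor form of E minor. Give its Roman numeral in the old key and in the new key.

V in F major; VI in E minor

The scale of F major is F G A B♭ C D E; C is degree 5, and the triad built there (C-E-G) is major, so it is V.
The scale of E minor (natural minor) is E F♯ G A B C D; C is degree 6, and the triad built there (C-E-G) is major, so it is VI.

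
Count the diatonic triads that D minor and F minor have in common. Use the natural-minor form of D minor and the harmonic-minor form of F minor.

Diatonic triads of D minor (natural minor): D minor (i), E diminished (ii°), F major (III), G minor (iv), A minor (v), Bb major (VI), C major (VII).
Diatonic triads of F minor (harmonic minor): F minor (i), G diminished (ii°), Ab augmented (III+), Bb minor (iv), C major (V), Db major (VI), E diminished (vii°).
Matching root and quality in both lists: E diminished, C major.
That gives 2 common triads.

2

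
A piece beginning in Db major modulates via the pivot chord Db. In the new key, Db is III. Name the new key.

Bb minor

The numeral III denotes a major triad on scale degree 3. With Db on degree 3, the tonic of the new key is Bb.
Degree 3 carries a major triad in natural-minor keys, so the destination is Bb minor.
Check: the diatonic triads of Bb minor (natural minor) are Bbm (i), Cdim (ii°), Db (III), Ebm (iv), Fm (v), Gb (VI), Ab (VII) — Db is indeed III.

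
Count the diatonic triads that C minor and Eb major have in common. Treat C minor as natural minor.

Diatonic triads of C minor (natural minor): Cm (i), Ddim (ii°), Eb (III), Fm (iv), Gm (v), Ab (VI), Bb (VII).
Diatonic triads of Eb major: Eb (I), Fm (ii), Gm (iii), Ab (IV), Bb (V), Cm (vi), Ddim (vii°).
Matching root and quality in both lists: Cm, Ddim, Eb, Fm, Gm, Ab, Bb.
That gives 7 common triads.

7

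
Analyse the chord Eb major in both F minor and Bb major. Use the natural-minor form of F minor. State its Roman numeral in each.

The scale of F minor (natural minor) is F G Ab Bb C Db Eb; Eb is degree 7, and the triad built there (Eb-G-Bb) is major, so it is VII.
The scale of Bb major is Bb C D Eb F G A; Eb is degree 4, and the triad built there (Eb-G-Bb) is major, so it is IV.

VII in F minor; IV in Bb major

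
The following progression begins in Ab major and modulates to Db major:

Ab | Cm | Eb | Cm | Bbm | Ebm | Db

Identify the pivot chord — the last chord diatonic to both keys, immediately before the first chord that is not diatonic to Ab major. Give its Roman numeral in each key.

Bbm — ii in Ab major, vi in Db major

Chords diatonic to Ab major: Ab, Bbm, Cm, Db, Eb, Fm, Gdim.
Reading the progression, the first chord not in that set is Ebm, so the modulation leaves Ab major there.
The chord immediately before Ebm is Bbm, which is diatonic to both keys: ii in Ab major and vi in Db major.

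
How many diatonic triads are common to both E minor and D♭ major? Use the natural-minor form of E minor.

0

Diatonic triads of E minor (natural minor): Em (i), F♯dim (ii°), G (III), Am (iv), Bm (v), C (VI), D (VII).
Diatonic triads of D♭ major: D♭ (I), E♭m (ii), Fm (iii), G♭ (IV), A♭ (V), B♭m (vi), Cdim (vii°).
No triad has the same root and quality in both keys.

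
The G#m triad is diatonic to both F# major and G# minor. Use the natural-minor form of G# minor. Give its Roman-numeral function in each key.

The scale of F# major is F# G# A# B C# D# E#; G# is degree 2, and the triad built there (G#-B-D#) is minor, so it is ii.
The scale of G# minor (natural minor) is G# A# B C# D# E F#; G# is degree 1, and the triad built there (G#-B-D#) is minor, so it is i.

ii in F# major; i in G# minor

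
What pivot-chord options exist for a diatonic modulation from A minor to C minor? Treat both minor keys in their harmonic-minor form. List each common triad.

Bdim

Triads in A minor (harmonic minor): Am (i), Bdim (ii°), Caug (III+), Dm (iv), E (V), F (VI), G♯dim (vii°).
Triads in C minor (harmonic minor): Cm (i), Ddim (ii°), E♭aug (III+), Fm (iv), G (V), A♭ (VI), Bdim (vii°).
Shared triads with their functions: Bdim (ii° in A minor, vii° in C minor).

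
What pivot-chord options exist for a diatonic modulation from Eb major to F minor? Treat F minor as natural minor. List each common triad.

Triads in Eb major: Eb major (I), F minor (ii), G minor (iii), Ab major (IV), Bb major (V), C minor (vi), D diminished (vii°).
Triads in F minor (natural minor): F minor (i), G diminished (ii°), Ab major (III), Bb minor (iv), C minor (v), Db major (VI), Eb major (VII).
Shared triads with their functions: Eb major (I in Eb major, VII in F minor); F minor (ii in Eb major, i in F minor); Ab major (IV in Eb major, III in F minor); C minor (vi in Eb major, v in F minor).

Eb, Fm, Ab, Cm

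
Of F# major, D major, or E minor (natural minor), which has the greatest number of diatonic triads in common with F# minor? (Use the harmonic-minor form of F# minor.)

D major

Triads of F# minor (harmonic minor): F#m (i), G#dim (ii°), Aaug (III+), Bm (iv), C# (V), D (VI), E#dim (vii°).
F# major shares 2: C#, E#dim.
D major shares 3: F#m, Bm, D.
E minor (natural minor) shares 2: Bm, D.
The most common triads (3) are shared with D major.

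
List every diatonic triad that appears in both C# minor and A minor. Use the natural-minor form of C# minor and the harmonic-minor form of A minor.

Triads in C# minor (natural minor): C#m (i), D#dim (ii°), E (III), F#m (iv), G#m (v), A (VI), B (VII).
Triads in A minor (harmonic minor): Am (i), Bdim (ii°), Caug (III+), Dm (iv), E (V), F (VI), G#dim (vii°).
Shared triads with their functions: E (III in C# minor, V in A minor).

E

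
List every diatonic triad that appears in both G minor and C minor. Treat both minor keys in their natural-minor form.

Gm, B♭, Cm, E♭

Triads in G minor (natural minor): Gm (i), Adim (ii°), B♭ (III), Cm (iv), Dm (v), E♭ (VI), F (VII).
Triads in C minor (natural minor): Cm (i), Ddim (ii°), E♭ (III), Fm (iv), Gm (v), A♭ (VI), B♭ (VII).
Shared triads with their functions: Gm (i in G minor, v in C minor); B♭ (III in G minor, VII in C minor); Cm (iv in G minor, i in C minor); E♭ (VI in G minor, III in C minor).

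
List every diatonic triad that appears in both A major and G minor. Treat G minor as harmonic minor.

D

Triads in A major: A major (I), B minor (ii), C♯ minor (iii), D major (IV), E major (V), F♯ minor (vi), G♯ diminished (vii°).
Triads in G minor (harmonic minor): G minor (i), A diminished (ii°), B♭ augmented (III+), C minor (iv), D major (V), E♭ major (VI), F♯ diminished (vii°).
Shared triads with their functions: D major (IV in A major, V in G minor).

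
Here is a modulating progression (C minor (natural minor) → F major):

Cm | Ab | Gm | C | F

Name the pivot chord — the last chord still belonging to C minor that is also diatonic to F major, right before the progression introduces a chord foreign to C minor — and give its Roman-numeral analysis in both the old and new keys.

Gm — v in C minor, ii in F major

Chords diatonic to C minor: Cm, Ddim, Eb, Fm, Gm, Ab, Bb.
Reading the progression, the first chord not in that set is C, so the modulation leaves C minor there.
The chord immediately before C is Gm, which is diatonic to both keys: v in C minor and ii in F major.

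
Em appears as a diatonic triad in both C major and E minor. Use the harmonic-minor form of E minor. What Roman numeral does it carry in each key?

iii in C major; i in E minor

The scale of C major is C D E F G A B; E is degree 3, and the triad built there (E-G-B) is minor, so it is iii.
The scale of E minor (harmonic minor) is E F# G A B C D#; E is degree 1, and the triad built there (E-G-B) is minor, so it is i.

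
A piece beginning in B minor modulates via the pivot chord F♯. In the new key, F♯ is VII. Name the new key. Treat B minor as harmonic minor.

G♯ minor

The numeral VII denotes a major triad on scale degree 7. With F♯ on degree 7, the tonic of the new key is G♯.
Degree 7 carries a major triad in natural-minor keys, so the destination is G♯ minor.
Check: the diatonic triads of G♯ minor (natural minor) are G♯m (i), A♯dim (ii°), B (III), C♯m (iv), D♯m (v), E (VI), F♯ (VII) — F♯ is indeed VII.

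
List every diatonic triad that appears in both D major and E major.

F#m, A

Triads in D major: D major (I), E minor (ii), F# minor (iii), G major (IV), A major (V), B minor (vi), C# diminished (vii°).
Triads in E major: E major (I), F# minor (ii), G# minor (iii), A major (IV), B major (V), C# minor (vi), D# diminished (vii°).
Shared triads with their functions: F# minor (iii in D major, ii in E major); A major (V in D major, IV in E major).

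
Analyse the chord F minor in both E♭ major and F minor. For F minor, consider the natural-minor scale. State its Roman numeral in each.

ii in E♭ major; i in F minor

The scale of E♭ major is E♭ F G A♭ B♭ C D; F is degree 2, and the triad built there (F-A♭-C) is minor, so it is ii.
The scale of F minor (natural minor) is F G A♭ B♭ C D♭ E♭; F is degree 1, and the triad built there (F-A♭-C) is minor, so it is i.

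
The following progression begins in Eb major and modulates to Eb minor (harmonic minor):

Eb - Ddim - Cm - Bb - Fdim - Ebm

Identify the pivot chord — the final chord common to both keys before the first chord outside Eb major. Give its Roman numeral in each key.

Chords diatonic to Eb major: Eb, Fm, Gm, Ab, Bb, Cm, Ddim.
Reading the progression, the first chord not in that set is Fdim, so the modulation leaves Eb major there.
The chord immediately before Fdim is Bb, which is diatonic to both keys: V in Eb major and V in Eb minor.

Bb — V in Eb major, V in Eb minor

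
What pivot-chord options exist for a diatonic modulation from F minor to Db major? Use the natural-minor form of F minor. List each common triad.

Triads in F minor (natural minor): Fm (i), Gdim (ii°), Ab (III), Bbm (iv), Cm (v), Db (VI), Eb (VII).
Triads in Db major: Db (I), Ebm (ii), Fm (iii), Gb (IV), Ab (V), Bbm (vi), Cdim (vii°).
Shared triads with their functions: Fm (i in F minor, iii in Db major); Ab (III in F minor, V in Db major); Bbm (iv in F minor, vi in Db major); Db (VI in F minor, I in Db major).

Fm, Ab, Bbm, Db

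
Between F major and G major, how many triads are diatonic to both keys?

Diatonic triads of F major: F (I), Gm (ii), Am (iii), B♭ (IV), C (V), Dm (vi), Edim (vii°).
Diatonic triads of G major: G (I), Am (ii), Bm (iii), C (IV), D (V), Em (vi), F♯dim (vii°).
Matching root and quality in both lists: Am, C.
That gives 2 common triads.

2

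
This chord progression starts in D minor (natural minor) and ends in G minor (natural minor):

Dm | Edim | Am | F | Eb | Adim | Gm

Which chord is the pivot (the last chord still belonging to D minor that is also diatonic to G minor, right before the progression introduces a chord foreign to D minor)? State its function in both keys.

F — III in D minor, VII in G minor

Chords diatonic to D minor: Dm, Edim, F, Gm, Am, Bb, C.
Reading the progression, the first chord not in that set is Eb, so the modulation leaves D minor there.
The chord immediately before Eb is F, which is diatonic to both keys: III in D minor and VII in G minor.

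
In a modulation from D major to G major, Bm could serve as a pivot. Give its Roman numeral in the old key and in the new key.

vi in D major; iii in G major

The scale of D major is D E F# G A B C#; B is degree 6, and the triad built there (B-D-F#) is minor, so it is vi.
The scale of G major is G A B C D E F#; B is degree 3, and the triad built there (B-D-F#) is minor, so it is iii.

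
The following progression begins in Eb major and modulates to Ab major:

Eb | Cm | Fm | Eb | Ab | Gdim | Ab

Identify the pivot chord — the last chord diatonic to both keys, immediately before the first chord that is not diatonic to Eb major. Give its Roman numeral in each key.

Chords diatonic to Eb major: Eb, Fm, Gm, Ab, Bb, Cm, Ddim.
Reading the progression, the first chord not in that set is Gdim, so the modulation leaves Eb major there.
The chord immediately before Gdim is Ab, which is diatonic to both keys: IV in Eb major and I in Ab major.

Ab — IV in Eb major, I in Ab major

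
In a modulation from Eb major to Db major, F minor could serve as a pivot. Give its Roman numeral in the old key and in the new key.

ii in Eb major; iii in Db major

The scale of Eb major is Eb F G Ab Bb C D; F is degree 2, and the triad built there (F-Ab-C) is minor, so it is ii.
The scale of Db major is Db Eb F Gb Ab Bb C; F is degree 3, and the triad built there (F-Ab-C) is minor, so it is iii.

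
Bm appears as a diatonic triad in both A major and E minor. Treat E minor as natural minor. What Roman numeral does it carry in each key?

ii in A major; v in E minor

The scale of A major is A B C# D E F# G#; B is degree 2, and the triad built there (B-D-F#) is minor, so it is ii.
The scale of E minor (natural minor) is E F# G A B C D; B is degree 5, and the triad built there (B-D-F#) is minor, so it is v.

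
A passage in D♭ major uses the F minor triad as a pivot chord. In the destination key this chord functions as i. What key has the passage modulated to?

The numeral i denotes a minor triad on scale degree 1. With F on degree 1, the tonic of the new key is F.
Degree 1 carries a minor triad in minor keys, so the destination is F minor.
Check: the diatonic triads of F minor (natural minor) are Fm (i), Gdim (ii°), A♭ (III), B♭m (iv), Cm (v), D♭ (VI), E♭ (VII) — F minor is indeed i.

F minor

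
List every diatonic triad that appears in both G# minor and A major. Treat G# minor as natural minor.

C#m, E

Triads in G# minor (natural minor): G#m (i), A#dim (ii°), B (III), C#m (iv), D#m (v), E (VI), F# (VII).
Triads in A major: A (I), Bm (ii), C#m (iii), D (IV), E (V), F#m (vi), G#dim (vii°).
Shared triads with their functions: C#m (iv in G# minor, iii in A major); E (VI in G# minor, V in A major).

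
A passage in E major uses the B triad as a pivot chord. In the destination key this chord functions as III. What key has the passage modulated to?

The numeral III denotes a major triad on scale degree 3. With B on degree 3, the tonic of the new key is G#.
Degree 3 carries a major triad in natural-minor keys, so the destination is G# minor.
Check: the diatonic triads of G# minor (natural minor) are G#m (i), A#dim (ii°), B (III), C#m (iv), D#m (v), E (VI), F# (VII) — B is indeed III.

G# minor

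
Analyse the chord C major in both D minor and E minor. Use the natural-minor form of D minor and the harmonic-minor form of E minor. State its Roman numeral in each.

VII in D minor; VI in E minor

The scale of D minor (natural minor) is D E F G A Bb C; C is degree 7, and the triad built there (C-E-G) is major, so it is VII.
The scale of E minor (harmonic minor) is E F# G A B C D#; C is degree 6, and the triad built there (C-E-G) is major, so it is VI.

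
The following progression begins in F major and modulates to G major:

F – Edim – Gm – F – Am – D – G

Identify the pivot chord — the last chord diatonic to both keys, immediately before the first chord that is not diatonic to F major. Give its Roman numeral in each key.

Am — iii in F major, ii in G major

Chords diatonic to F major: F, Gm, Am, Bb, C, Dm, Edim.
Reading the progression, the first chord not in that set is D, so the modulation leaves F major there.
The chord immediately before D is Am, which is diatonic to both keys: iii in F major and ii in G major.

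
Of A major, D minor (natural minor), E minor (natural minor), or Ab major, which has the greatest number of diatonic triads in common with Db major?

Triads of Db major: Db (I), Ebm (ii), Fm (iii), Gb (IV), Ab (V), Bbm (vi), Cdim (vii°).
A major shares 0: none.
D minor (natural minor) shares 0: none.
E minor (natural minor) shares 0: none.
Ab major shares 4: Db, Fm, Ab, Bbm.
The most common triads (4) are shared with Ab major.

Ab major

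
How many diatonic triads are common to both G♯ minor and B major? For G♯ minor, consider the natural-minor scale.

7

Diatonic triads of G♯ minor (natural minor): G♯m (i), A♯dim (ii°), B (III), C♯m (iv), D♯m (v), E (VI), F♯ (VII).
Diatonic triads of B major: B (I), C♯m (ii), D♯m (iii), E (IV), F♯ (V), G♯m (vi), A♯dim (vii°).
Matching root and quality in both lists: G♯m, A♯dim, B, C♯m, D♯m, E, F♯.
That gives 7 common triads.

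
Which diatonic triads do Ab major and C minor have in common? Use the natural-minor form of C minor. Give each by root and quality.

Ab, Cm, Eb, Fm

Triads in Ab major: Ab (I), Bbm (ii), Cm (iii), Db (IV), Eb (V), Fm (vi), Gdim (vii°).
Triads in C minor (natural minor): Cm (i), Ddim (ii°), Eb (III), Fm (iv), Gm (v), Ab (VI), Bb (VII).
Shared triads with their functions: Ab (I in Ab major, VI in C minor); Cm (iii in Ab major, i in C minor); Eb (V in Ab major, III in C minor); Fm (vi in Ab major, iv in C minor).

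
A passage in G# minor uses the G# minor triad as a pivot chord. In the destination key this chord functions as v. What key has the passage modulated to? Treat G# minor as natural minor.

The numeral v denotes a minor triad on scale degree 5. With G# on degree 5, the tonic of the new key is C#.
Degree 5 carries a minor triad in natural-minor keys, so the destination is C# minor.
Check: the diatonic triads of C# minor (natural minor) are C#m (i), D#dim (ii°), E (III), F#m (iv), G#m (v), A (VI), B (VII) — G# minor is indeed v.

C# minor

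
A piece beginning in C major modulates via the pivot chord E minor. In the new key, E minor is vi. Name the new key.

G major

The numeral vi denotes a minor triad on scale degree 6. With E on degree 6, the tonic of the new key is G.
Degree 6 carries a minor triad in major keys, so the destination is G major.
Check: the diatonic triads of G major are G (I), Am (ii), Bm (iii), C (IV), D (V), Em (vi), F#dim (vii°) — E minor is indeed vi.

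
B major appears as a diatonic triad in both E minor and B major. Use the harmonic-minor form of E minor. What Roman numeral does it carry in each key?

V in E minor; I in B major

The scale of E minor (harmonic minor) is E F♯ G A B C D♯; B is degree 5, and the triad built there (B-D♯-F♯) is major, so it is V.
The scale of B major is B C♯ D♯ E F♯ G♯ A♯; B is degree 1, and the triad built there (B-D♯-F♯) is major, so it is I.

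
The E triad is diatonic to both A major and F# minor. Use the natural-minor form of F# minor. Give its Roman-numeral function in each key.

The scale of A major is A B C# D E F# G#; E is degree 5, and the triad built there (E-G#-B) is major, so it is V.
The scale of F# minor (natural minor) is F# G# A B C# D E; E is degree 7, and the triad built there (E-G#-B) is major, so it is VII.

V in A major; VII in F# minor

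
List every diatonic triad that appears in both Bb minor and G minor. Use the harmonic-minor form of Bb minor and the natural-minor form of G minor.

Triads in Bb minor (harmonic minor): Bbm (i), Cdim (ii°), Dbaug (III+), Ebm (iv), F (V), Gb (VI), Adim (vii°).
Triads in G minor (natural minor): Gm (i), Adim (ii°), Bb (III), Cm (iv), Dm (v), Eb (VI), F (VII).
Shared triads with their functions: F (V in Bb minor, VII in G minor); Adim (vii° in Bb minor, ii° in G minor).

F, Adim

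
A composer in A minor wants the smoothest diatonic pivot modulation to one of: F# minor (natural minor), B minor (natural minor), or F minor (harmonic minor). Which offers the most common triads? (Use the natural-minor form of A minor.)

B minor

Triads of A minor (natural minor): Am (i), Bdim (ii°), C (III), Dm (iv), Em (v), F (VI), G (VII).
F# minor (natural minor) shares 0: none.
B minor (natural minor) shares 2: Em, G.
F minor (harmonic minor) shares 1: C.
The most common triads (2) are shared with B minor.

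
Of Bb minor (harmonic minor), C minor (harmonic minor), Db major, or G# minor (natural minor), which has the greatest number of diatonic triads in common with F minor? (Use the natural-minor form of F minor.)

Triads of F minor (natural minor): F minor (i), G diminished (ii°), Ab major (III), Bb minor (iv), C minor (v), Db major (VI), Eb major (VII).
Bb minor (harmonic minor) shares 1: Bbm.
C minor (harmonic minor) shares 3: Fm, Ab, Cm.
Db major shares 4: Fm, Ab, Bbm, Db.
G# minor (natural minor) shares 0: none.
The most common triads (4) are shared with Db major.

Db major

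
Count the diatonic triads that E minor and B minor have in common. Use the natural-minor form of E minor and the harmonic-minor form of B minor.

3

Diatonic triads of E minor (natural minor): Em (i), F#dim (ii°), G (III), Am (iv), Bm (v), C (VI), D (VII).
Diatonic triads of B minor (harmonic minor): Bm (i), C#dim (ii°), Daug (III+), Em (iv), F# (V), G (VI), A#dim (vii°).
Matching root and quality in both lists: Em, G, Bm.
That gives 3 common triads.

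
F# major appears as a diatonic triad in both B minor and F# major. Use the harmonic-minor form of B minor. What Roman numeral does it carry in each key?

The scale of B minor (harmonic minor) is B C# D E F# G A#; F# is degree 5, and the triad built there (F#-A#-C#) is major, so it is V.
The scale of F# major is F# G# A# B C# D# E#; F# is degree 1, and the triad built there (F#-A#-C#) is major, so it is I.

V in B minor; I in F# major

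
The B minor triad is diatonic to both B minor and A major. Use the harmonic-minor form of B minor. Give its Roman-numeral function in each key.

i in B minor; ii in A major

The scale of B minor (harmonic minor) is B C♯ D E F♯ G A♯; B is degree 1, and the triad built there (B-D-F♯) is minor, so it is i.
The scale of A major is A B C♯ D E F♯ G♯; B is degree 2, and the triad built there (B-D-F♯) is minor, so it is ii.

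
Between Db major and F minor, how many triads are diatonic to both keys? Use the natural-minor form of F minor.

4

Diatonic triads of Db major: Db (I), Ebm (ii), Fm (iii), Gb (IV), Ab (V), Bbm (vi), Cdim (vii°).
Diatonic triads of F minor (natural minor): Fm (i), Gdim (ii°), Ab (III), Bbm (iv), Cm (v), Db (VI), Eb (VII).
Matching root and quality in both lists: Db, Fm, Ab, Bbm.
That gives 4 common triads.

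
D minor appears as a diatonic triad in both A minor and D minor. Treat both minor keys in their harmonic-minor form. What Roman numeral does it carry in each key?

iv in A minor; i in D minor

The scale of A minor (harmonic minor) is A B C D E F G#; D is degree 4, and the triad built there (D-F-A) is minor, so it is iv.
The scale of D minor (harmonic minor) is D E F G A Bb C#; D is degree 1, and the triad built there (D-F-A) is minor, so it is i.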